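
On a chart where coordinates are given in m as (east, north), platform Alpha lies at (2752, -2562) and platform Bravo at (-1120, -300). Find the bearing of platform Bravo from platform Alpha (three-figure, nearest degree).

300°

Δeast = -1120 − 2752 = -3872.00; Δnorth = -300 − -2562 = 2262.00.
Bearing = atan2(Δeast, Δnorth) mod 360° = 300.29° ≈ 300°.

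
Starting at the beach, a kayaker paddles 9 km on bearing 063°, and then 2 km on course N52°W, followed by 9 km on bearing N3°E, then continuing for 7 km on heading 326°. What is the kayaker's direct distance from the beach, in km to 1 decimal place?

20.3 km

Leg 1 (063°, 9 km): east 9 sin 63° = 8.02, north 9 cos 63° = 4.09
Leg 2 (N52°W, 2 km): east 2 sin 308° = -1.58, north 2 cos 308° = 1.23
Leg 3 (N3°E, 9 km): east 9 sin 3° = 0.47, north 9 cos 3° = 8.99
Leg 4 (326°, 7 km): east 7 sin 326° = -3.91, north 7 cos 326° = 5.80
Net: 3.00 east, 20.11 north. Distance = √((3.00)² + (20.11)²) = 20.331 km.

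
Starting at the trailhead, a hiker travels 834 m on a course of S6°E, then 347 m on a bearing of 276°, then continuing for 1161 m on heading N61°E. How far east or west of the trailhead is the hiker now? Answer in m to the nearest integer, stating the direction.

758 m east

Leg 1 (S6°E, 834 m): east 834 sin 174° = 87.18, north 834 cos 174° = -829.43
Leg 2 (276°, 347 m): east 347 sin 276° = -345.10, north 347 cos 276° = 36.27
Leg 3 (N61°E, 1161 m): east 1161 sin 61° = 1015.43, north 1161 cos 61° = 562.86
Net east component: 757.51 m.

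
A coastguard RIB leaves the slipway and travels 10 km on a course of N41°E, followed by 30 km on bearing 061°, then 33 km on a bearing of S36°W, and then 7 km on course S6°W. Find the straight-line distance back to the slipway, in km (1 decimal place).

17.2 km

Leg 1 (N41°E, 10 km): east 10 sin 41° = 6.56, north 10 cos 41° = 7.55
Leg 2 (061°, 30 km): east 30 sin 61° = 26.24, north 30 cos 61° = 14.54
Leg 3 (S36°W, 33 km): east 33 sin 216° = -19.40, north 33 cos 216° = -26.70
Leg 4 (S6°W, 7 km): east 7 sin 186° = -0.73, north 7 cos 186° = -6.96
Net: 12.67 east, -11.57 north. Distance = √((12.67)² + (-11.57)²) = 17.157 km.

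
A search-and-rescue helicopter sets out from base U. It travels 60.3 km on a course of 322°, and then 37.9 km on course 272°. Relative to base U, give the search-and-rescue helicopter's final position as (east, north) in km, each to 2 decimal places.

(-75.00, 48.84)

Leg 1 (322°, 60.3 km): east 60.3 sin 322° = -37.12, north 60.3 cos 322° = 47.52
Leg 2 (272°, 37.9 km): east 37.9 sin 272° = -37.88, north 37.9 cos 272° = 1.32
Summing: -75.00 km east, 48.84 km north → (-75.00, 48.84).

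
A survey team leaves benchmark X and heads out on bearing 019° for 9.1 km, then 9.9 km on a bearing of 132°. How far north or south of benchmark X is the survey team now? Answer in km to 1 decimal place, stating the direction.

2.0 km north

Leg 1 (019°, 9.1 km): east 9.1 sin 19° = 2.96, north 9.1 cos 19° = 8.60
Leg 2 (132°, 9.9 km): east 9.9 sin 132° = 7.36, north 9.9 cos 132° = -6.62
Net north component: 1.98 km.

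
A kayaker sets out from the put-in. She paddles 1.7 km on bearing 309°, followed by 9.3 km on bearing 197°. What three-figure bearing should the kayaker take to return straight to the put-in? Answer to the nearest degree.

027°

Leg 1 (309°, 1.7 km): east 1.7 sin 309° = -1.32, north 1.7 cos 309° = 1.07
Leg 2 (197°, 9.3 km): east 9.3 sin 197° = -2.72, north 9.3 cos 197° = -8.89
Net displacement: -4.04 east, -7.82 north. Direction back to start is (4.04, 7.82): bearing = atan2(4.04, 7.82) mod 360° = 27.31° ≈ 027°.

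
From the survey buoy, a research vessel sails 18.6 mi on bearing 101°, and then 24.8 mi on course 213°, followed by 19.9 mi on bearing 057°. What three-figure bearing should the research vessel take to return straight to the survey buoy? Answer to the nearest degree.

302°

Leg 1 (101°, 18.6 mi): east 18.6 sin 101° = 18.26, north 18.6 cos 101° = -3.55
Leg 2 (213°, 24.8 mi): east 24.8 sin 213° = -13.51, north 24.8 cos 213° = -20.80
Leg 3 (057°, 19.9 mi): east 19.9 sin 57° = 16.69, north 19.9 cos 57° = 10.84
Net displacement: 21.44 east, -13.51 north. Direction back to start is (-21.44, 13.51): bearing = atan2(-21.44, 13.51) mod 360° = 302.21° ≈ 302°.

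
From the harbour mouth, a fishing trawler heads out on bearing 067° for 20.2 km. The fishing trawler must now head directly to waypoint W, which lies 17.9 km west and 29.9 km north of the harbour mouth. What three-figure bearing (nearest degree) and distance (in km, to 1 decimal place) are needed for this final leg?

Leg 1 (067°, 20.2 km): east 20.2 sin 67° = 18.59, north 20.2 cos 67° = 7.89
Current position: (18.59, 7.89). Target: (-17.9, 29.9). Remaining: Δeast = -36.49, Δnorth = 22.01.
Bearing = atan2(-36.49, 22.01) mod 360° = 301.09°; distance = √((-36.49)² + (22.01)²) = 42.616 km.

301°, 42.6 km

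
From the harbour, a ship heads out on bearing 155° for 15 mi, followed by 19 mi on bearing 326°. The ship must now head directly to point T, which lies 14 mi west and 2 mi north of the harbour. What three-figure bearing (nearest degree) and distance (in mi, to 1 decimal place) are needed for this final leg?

Leg 1 (155°, 15 mi): east 15 sin 155° = 6.34, north 15 cos 155° = -13.59
Leg 2 (326°, 19 mi): east 19 sin 326° = -10.62, north 19 cos 326° = 15.75
Current position: (-4.29, 2.16). Target: (-14, 2). Remaining: Δeast = -9.71, Δnorth = -0.16.
Bearing = atan2(-9.71, -0.16) mod 360° = 269.07°; distance = √((-9.71)² + (-0.16)²) = 9.716 mi.

269°, 9.7 mi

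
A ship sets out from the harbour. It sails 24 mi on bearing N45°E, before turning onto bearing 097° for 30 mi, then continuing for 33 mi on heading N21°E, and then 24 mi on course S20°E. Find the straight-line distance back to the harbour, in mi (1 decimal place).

70.2 mi

Leg 1 (N45°E, 24 mi): east 24 sin 45° = 16.97, north 24 cos 45° = 16.97
Leg 2 (097°, 30 mi): east 30 sin 97° = 29.78, north 30 cos 97° = -3.66
Leg 3 (N21°E, 33 mi): east 33 sin 21° = 11.83, north 33 cos 21° = 30.81
Leg 4 (S20°E, 24 mi): east 24 sin 160° = 8.21, north 24 cos 160° = -22.55
Net: 66.78 east, 21.57 north. Distance = √((66.78)² + (21.57)²) = 70.179 mi.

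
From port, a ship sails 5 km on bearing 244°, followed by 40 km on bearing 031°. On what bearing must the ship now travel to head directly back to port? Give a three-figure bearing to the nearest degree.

207°

Leg 1 (244°, 5 km): east 5 sin 244° = -4.49, north 5 cos 244° = -2.19
Leg 2 (031°, 40 km): east 40 sin 31° = 20.60, north 40 cos 31° = 34.29
Net displacement: 16.11 east, 32.09 north. Direction back to start is (-16.11, -32.09): bearing = atan2(-16.11, -32.09) mod 360° = 206.65° ≈ 207°.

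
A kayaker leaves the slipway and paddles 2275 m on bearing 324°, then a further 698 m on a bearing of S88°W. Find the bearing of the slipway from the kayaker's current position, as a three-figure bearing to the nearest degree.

132°

Leg 1 (324°, 2275 m): east 2275 sin 324° = -1337.21, north 2275 cos 324° = 1840.51
Leg 2 (S88°W, 698 m): east 698 sin 268° = -697.57, north 698 cos 268° = -24.36
Net displacement: -2034.79 east, 1816.15 north. Direction back to start is (2034.79, -1816.15): bearing = atan2(2034.79, -1816.15) mod 360° = 131.75° ≈ 132°.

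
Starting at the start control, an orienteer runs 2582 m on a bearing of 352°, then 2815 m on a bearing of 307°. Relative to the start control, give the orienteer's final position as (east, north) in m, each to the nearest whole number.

Leg 1 (352°, 2582 m): east 2582 sin 352° = -359.34, north 2582 cos 352° = 2556.87
Leg 2 (307°, 2815 m): east 2815 sin 307° = -2248.16, north 2815 cos 307° = 1694.11
Summing: -2607.50 m east, 4250.98 m north → (-2608, 4251).

(-2608, 4251)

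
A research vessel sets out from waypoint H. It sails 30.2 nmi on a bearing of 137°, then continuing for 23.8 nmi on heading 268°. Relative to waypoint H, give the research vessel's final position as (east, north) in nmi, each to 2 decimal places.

(-3.19, -22.92)

Leg 1 (137°, 30.2 nmi): east 30.2 sin 137° = 20.60, north 30.2 cos 137° = -22.09
Leg 2 (268°, 23.8 nmi): east 23.8 sin 268° = -23.79, north 23.8 cos 268° = -0.83
Summing: -3.19 nmi east, -22.92 nmi north → (-3.19, -22.92).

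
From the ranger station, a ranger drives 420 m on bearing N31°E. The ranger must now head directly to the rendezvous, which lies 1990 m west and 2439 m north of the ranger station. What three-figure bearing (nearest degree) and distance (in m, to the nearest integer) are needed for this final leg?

313°, 3032 m

Leg 1 (N31°E, 420 m): east 420 sin 31° = 216.32, north 420 cos 31° = 360.01
Current position: (216.32, 360.01). Target: (-1990, 2439). Remaining: Δeast = -2206.32, Δnorth = 2078.99.
Bearing = atan2(-2206.32, 2078.99) mod 360° = 313.30°; distance = √((-2206.32)² + (2078.99)²) = 3031.506 m.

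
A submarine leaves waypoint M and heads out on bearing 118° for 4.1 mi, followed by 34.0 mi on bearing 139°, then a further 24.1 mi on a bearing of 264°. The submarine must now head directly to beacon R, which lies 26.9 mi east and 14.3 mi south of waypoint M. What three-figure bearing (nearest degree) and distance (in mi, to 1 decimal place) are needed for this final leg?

Leg 1 (118°, 4.1 mi): east 4.1 sin 118° = 3.62, north 4.1 cos 118° = -1.92
Leg 2 (139°, 34.0 mi): east 34.0 sin 139° = 22.31, north 34.0 cos 139° = -25.66
Leg 3 (264°, 24.1 mi): east 24.1 sin 264° = -23.97, north 24.1 cos 264° = -2.52
Current position: (1.96, -30.10). Target: (26.9, -14.3). Remaining: Δeast = 24.94, Δnorth = 15.80.
Bearing = atan2(24.94, 15.80) mod 360° = 57.64°; distance = √((24.94)² + (15.80)²) = 29.527 mi.

058°, 29.5 mi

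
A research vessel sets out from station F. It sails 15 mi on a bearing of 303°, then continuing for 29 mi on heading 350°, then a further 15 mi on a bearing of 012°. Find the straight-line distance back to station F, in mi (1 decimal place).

Leg 1 (303°, 15 mi): east 15 sin 303° = -12.58, north 15 cos 303° = 8.17
Leg 2 (350°, 29 mi): east 29 sin 350° = -5.04, north 29 cos 350° = 28.56
Leg 3 (012°, 15 mi): east 15 sin 12° = 3.12, north 15 cos 12° = 14.67
Net: -14.50 east, 51.40 north. Distance = √((-14.50)² + (51.40)²) = 53.406 mi.

53.4 mi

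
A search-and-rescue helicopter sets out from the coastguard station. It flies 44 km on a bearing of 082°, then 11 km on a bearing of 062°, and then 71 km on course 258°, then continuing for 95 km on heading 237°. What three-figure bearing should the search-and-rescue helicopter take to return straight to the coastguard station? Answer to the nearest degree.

Leg 1 (082°, 44 km): east 44 sin 82° = 43.57, north 44 cos 82° = 6.12
Leg 2 (062°, 11 km): east 11 sin 62° = 9.71, north 11 cos 62° = 5.16
Leg 3 (258°, 71 km): east 71 sin 258° = -69.45, north 71 cos 258° = -14.76
Leg 4 (237°, 95 km): east 95 sin 237° = -79.67, north 95 cos 237° = -51.74
Net displacement: -95.84 east, -55.21 north. Direction back to start is (95.84, 55.21): bearing = atan2(95.84, 55.21) mod 360° = 60.05° ≈ 060°.

060°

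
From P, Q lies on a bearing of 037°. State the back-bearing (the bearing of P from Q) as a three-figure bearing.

217°

Back-bearing = 037° + 180° = 217°.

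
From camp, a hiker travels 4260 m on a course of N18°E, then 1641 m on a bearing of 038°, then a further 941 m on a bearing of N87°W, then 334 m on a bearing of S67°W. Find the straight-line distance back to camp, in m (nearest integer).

5373 m

Leg 1 (N18°E, 4260 m): east 4260 sin 18° = 1316.41, north 4260 cos 18° = 4051.50
Leg 2 (038°, 1641 m): east 1641 sin 38° = 1010.30, north 1641 cos 38° = 1293.13
Leg 3 (N87°W, 941 m): east 941 sin 273° = -939.71, north 941 cos 273° = 49.25
Leg 4 (S67°W, 334 m): east 334 sin 247° = -307.45, north 334 cos 247° = -130.50
Net: 1079.55 east, 5263.37 north. Distance = √((1079.55)² + (5263.37)²) = 5372.942 m.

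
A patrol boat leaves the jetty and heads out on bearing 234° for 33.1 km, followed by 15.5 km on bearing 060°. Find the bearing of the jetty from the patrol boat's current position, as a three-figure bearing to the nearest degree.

Leg 1 (234°, 33.1 km): east 33.1 sin 234° = -26.78, north 33.1 cos 234° = -19.46
Leg 2 (060°, 15.5 km): east 15.5 sin 60° = 13.42, north 15.5 cos 60° = 7.75
Net displacement: -13.36 east, -11.71 north. Direction back to start is (13.36, 11.71): bearing = atan2(13.36, 11.71) mod 360° = 48.77° ≈ 049°.

049°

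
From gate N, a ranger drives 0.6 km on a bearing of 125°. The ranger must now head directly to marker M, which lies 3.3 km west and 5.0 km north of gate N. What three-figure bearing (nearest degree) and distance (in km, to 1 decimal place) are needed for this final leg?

325°, 6.6 km

Leg 1 (125°, 0.6 km): east 0.6 sin 125° = 0.49, north 0.6 cos 125° = -0.34
Current position: (0.49, -0.34). Target: (-3.3, 5.0). Remaining: Δeast = -3.79, Δnorth = 5.34.
Bearing = atan2(-3.79, 5.34) mod 360° = 324.65°; distance = √((-3.79)² + (5.34)²) = 6.553 km.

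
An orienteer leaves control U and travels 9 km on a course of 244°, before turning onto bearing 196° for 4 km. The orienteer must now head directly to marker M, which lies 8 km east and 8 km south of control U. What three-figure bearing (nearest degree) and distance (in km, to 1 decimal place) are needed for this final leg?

Leg 1 (244°, 9 km): east 9 sin 244° = -8.09, north 9 cos 244° = -3.95
Leg 2 (196°, 4 km): east 4 sin 196° = -1.10, north 4 cos 196° = -3.85
Current position: (-9.19, -7.79). Target: (8, -8). Remaining: Δeast = 17.19, Δnorth = -0.21.
Bearing = atan2(17.19, -0.21) mod 360° = 90.70°; distance = √((17.19)² + (-0.21)²) = 17.193 km.

091°, 17.2 km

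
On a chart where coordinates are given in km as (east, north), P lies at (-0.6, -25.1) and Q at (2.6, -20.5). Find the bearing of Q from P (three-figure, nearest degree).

035°

Δeast = 2.6 − -0.6 = 3.20; Δnorth = -20.5 − -25.1 = 4.60.
Bearing = atan2(Δeast, Δnorth) mod 360° = 34.82° ≈ 035°.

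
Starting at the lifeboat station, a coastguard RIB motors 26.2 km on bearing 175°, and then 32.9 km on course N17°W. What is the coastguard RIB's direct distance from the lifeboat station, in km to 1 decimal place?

9.1 km

Leg 1 (175°, 26.2 km): east 26.2 sin 175° = 2.28, north 26.2 cos 175° = -26.10
Leg 2 (N17°W, 32.9 km): east 32.9 sin 343° = -9.62, north 32.9 cos 343° = 31.46
Net: -7.34 east, 5.36 north. Distance = √((-7.34)² + (5.36)²) = 9.086 km.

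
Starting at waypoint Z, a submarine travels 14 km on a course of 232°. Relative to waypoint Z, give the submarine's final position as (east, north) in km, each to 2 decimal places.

Leg 1 (232°, 14 km): east 14 sin 232° = -11.03, north 14 cos 232° = -8.62
Summing: -11.03 km east, -8.62 km north → (-11.03, -8.62).

(-11.03, -8.62)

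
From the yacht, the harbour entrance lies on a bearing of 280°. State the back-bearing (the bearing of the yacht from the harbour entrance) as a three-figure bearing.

100°

Back-bearing = 280° − 180° = 100°.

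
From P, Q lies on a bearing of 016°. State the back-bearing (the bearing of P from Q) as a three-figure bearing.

Back-bearing = 016° + 180° = 196°.

196°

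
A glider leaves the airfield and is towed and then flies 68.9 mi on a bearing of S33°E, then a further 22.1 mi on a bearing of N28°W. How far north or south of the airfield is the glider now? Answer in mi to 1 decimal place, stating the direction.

38.3 mi south

Leg 1 (S33°E, 68.9 mi): east 68.9 sin 147° = 37.53, north 68.9 cos 147° = -57.78
Leg 2 (N28°W, 22.1 mi): east 22.1 sin 332° = -10.38, north 22.1 cos 332° = 19.51
Net north component: -38.27 mi.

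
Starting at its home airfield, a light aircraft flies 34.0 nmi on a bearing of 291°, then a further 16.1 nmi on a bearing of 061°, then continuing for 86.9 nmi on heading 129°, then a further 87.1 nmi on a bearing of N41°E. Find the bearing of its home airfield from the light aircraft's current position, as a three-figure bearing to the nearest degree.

254°

Leg 1 (291°, 34.0 nmi): east 34.0 sin 291° = -31.74, north 34.0 cos 291° = 12.18
Leg 2 (061°, 16.1 nmi): east 16.1 sin 61° = 14.08, north 16.1 cos 61° = 7.81
Leg 3 (129°, 86.9 nmi): east 86.9 sin 129° = 67.53, north 86.9 cos 129° = -54.69
Leg 4 (N41°E, 87.1 nmi): east 87.1 sin 41° = 57.14, north 87.1 cos 41° = 65.74
Net displacement: 107.02 east, 31.04 north. Direction back to start is (-107.02, -31.04): bearing = atan2(-107.02, -31.04) mod 360° = 253.83° ≈ 254°.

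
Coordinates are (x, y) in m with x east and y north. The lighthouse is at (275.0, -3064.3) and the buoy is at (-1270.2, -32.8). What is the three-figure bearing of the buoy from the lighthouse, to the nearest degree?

333°

Δeast = -1270.2 − 275.0 = -1545.20; Δnorth = -32.8 − -3064.3 = 3031.50.
Bearing = atan2(Δeast, Δnorth) mod 360° = 332.99° ≈ 333°.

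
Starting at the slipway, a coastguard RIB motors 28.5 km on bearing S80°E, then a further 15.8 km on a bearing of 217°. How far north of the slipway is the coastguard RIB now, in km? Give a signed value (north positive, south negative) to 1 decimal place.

Leg 1 (S80°E, 28.5 km): east 28.5 sin 100° = 28.07, north 28.5 cos 100° = -4.95
Leg 2 (217°, 15.8 km): east 15.8 sin 217° = -9.51, north 15.8 cos 217° = -12.62
Net north component: -17.57 km.

-17.6 km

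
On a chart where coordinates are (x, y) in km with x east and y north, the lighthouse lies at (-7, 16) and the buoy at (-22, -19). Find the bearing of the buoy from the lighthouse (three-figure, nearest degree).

203°

Δeast = -22 − -7 = -15.00; Δnorth = -19 − 16 = -35.00.
Bearing = atan2(Δeast, Δnorth) mod 360° = 203.20° ≈ 203°.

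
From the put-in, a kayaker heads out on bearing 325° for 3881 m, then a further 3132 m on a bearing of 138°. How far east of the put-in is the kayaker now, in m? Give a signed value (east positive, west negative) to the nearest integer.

-130 m

Leg 1 (325°, 3881 m): east 3881 sin 325° = -2226.05, north 3881 cos 325° = 3179.13
Leg 2 (138°, 3132 m): east 3132 sin 138° = 2095.72, north 3132 cos 138° = -2327.53
Net east component: -130.33 m.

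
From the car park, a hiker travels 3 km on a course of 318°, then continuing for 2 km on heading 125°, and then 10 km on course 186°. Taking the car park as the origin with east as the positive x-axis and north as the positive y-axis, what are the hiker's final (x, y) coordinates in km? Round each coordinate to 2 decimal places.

(-1.41, -8.86)

Leg 1 (318°, 3 km): east 3 sin 318° = -2.01, north 3 cos 318° = 2.23
Leg 2 (125°, 2 km): east 2 sin 125° = 1.64, north 2 cos 125° = -1.15
Leg 3 (186°, 10 km): east 10 sin 186° = -1.05, north 10 cos 186° = -9.95
Summing: -1.41 km east, -8.86 km north → (-1.41, -8.86).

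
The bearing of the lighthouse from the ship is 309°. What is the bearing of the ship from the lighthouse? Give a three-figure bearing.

Back-bearing = 309° − 180° = 129°.

129°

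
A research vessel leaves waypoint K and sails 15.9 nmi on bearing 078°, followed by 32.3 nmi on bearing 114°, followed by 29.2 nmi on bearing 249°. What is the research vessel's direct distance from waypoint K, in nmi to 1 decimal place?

27.0 nmi

Leg 1 (078°, 15.9 nmi): east 15.9 sin 78° = 15.55, north 15.9 cos 78° = 3.31
Leg 2 (114°, 32.3 nmi): east 32.3 sin 114° = 29.51, north 32.3 cos 114° = -13.14
Leg 3 (249°, 29.2 nmi): east 29.2 sin 249° = -27.26, north 29.2 cos 249° = -10.46
Net: 17.80 east, -20.30 north. Distance = √((17.80)² + (-20.30)²) = 26.995 nmi.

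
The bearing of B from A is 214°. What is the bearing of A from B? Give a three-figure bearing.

Back-bearing = 214° − 180° = 034°.

034°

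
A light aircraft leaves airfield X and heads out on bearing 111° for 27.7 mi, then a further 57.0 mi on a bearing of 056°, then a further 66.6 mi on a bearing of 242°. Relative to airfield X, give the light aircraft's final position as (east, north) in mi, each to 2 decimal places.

(14.31, -9.32)

Leg 1 (111°, 27.7 mi): east 27.7 sin 111° = 25.86, north 27.7 cos 111° = -9.93
Leg 2 (056°, 57.0 mi): east 57.0 sin 56° = 47.26, north 57.0 cos 56° = 31.87
Leg 3 (242°, 66.6 mi): east 66.6 sin 242° = -58.80, north 66.6 cos 242° = -31.27
Summing: 14.31 mi east, -9.32 mi north → (14.31, -9.32).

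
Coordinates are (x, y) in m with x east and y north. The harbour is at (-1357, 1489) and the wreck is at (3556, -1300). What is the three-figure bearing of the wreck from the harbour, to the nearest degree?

Δeast = 3556 − -1357 = 4913.00; Δnorth = -1300 − 1489 = -2789.00.
Bearing = atan2(Δeast, Δnorth) mod 360° = 119.58° ≈ 120°.

120°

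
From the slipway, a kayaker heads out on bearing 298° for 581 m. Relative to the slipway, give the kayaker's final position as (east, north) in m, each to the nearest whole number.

(-513, 273)

Leg 1 (298°, 581 m): east 581 sin 298° = -512.99, north 581 cos 298° = 272.76
Summing: -512.99 m east, 272.76 m north → (-513, 273).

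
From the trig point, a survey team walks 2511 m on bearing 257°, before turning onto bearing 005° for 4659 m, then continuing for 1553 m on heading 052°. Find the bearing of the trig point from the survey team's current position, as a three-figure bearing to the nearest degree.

171°

Leg 1 (257°, 2511 m): east 2511 sin 257° = -2446.64, north 2511 cos 257° = -564.85
Leg 2 (005°, 4659 m): east 4659 sin 5° = 406.06, north 4659 cos 5° = 4641.27
Leg 3 (052°, 1553 m): east 1553 sin 52° = 1223.78, north 1553 cos 52° = 956.12
Net displacement: -816.80 east, 5032.54 north. Direction back to start is (816.80, -5032.54): bearing = atan2(816.80, -5032.54) mod 360° = 170.78° ≈ 171°.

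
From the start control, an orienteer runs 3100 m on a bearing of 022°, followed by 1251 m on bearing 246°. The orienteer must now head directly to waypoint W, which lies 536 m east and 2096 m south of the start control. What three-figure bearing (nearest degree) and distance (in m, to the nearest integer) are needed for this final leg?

173°, 4491 m

Leg 1 (022°, 3100 m): east 3100 sin 22° = 1161.28, north 3100 cos 22° = 2874.27
Leg 2 (246°, 1251 m): east 1251 sin 246° = -1142.85, north 1251 cos 246° = -508.83
Current position: (18.44, 2365.44). Target: (536, -2096). Remaining: Δeast = 517.56, Δnorth = -4461.44.
Bearing = atan2(517.56, -4461.44) mod 360° = 173.38°; distance = √((517.56)² + (-4461.44)²) = 4491.363 m.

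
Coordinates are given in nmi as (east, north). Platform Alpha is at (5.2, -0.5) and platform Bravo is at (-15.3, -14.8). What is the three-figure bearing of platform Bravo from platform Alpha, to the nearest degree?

Δeast = -15.3 − 5.2 = -20.50; Δnorth = -14.8 − -0.5 = -14.30.
Bearing = atan2(Δeast, Δnorth) mod 360° = 235.10° ≈ 235°.

235°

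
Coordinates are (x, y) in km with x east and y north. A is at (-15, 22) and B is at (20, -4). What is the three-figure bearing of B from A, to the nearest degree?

Δeast = 20 − -15 = 35.00; Δnorth = -4 − 22 = -26.00.
Bearing = atan2(Δeast, Δnorth) mod 360° = 126.61° ≈ 127°.

127°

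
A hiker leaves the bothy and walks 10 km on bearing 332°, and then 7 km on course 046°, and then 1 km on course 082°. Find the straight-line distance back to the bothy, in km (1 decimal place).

13.9 km

Leg 1 (332°, 10 km): east 10 sin 332° = -4.69, north 10 cos 332° = 8.83
Leg 2 (046°, 7 km): east 7 sin 46° = 5.04, north 7 cos 46° = 4.86
Leg 3 (082°, 1 km): east 1 sin 82° = 0.99, north 1 cos 82° = 0.14
Net: 1.33 east, 13.83 north. Distance = √((1.33)² + (13.83)²) = 13.895 km.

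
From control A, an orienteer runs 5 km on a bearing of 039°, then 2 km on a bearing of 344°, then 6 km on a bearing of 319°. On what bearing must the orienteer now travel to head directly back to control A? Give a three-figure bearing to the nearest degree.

173°

Leg 1 (039°, 5 km): east 5 sin 39° = 3.15, north 5 cos 39° = 3.89
Leg 2 (344°, 2 km): east 2 sin 344° = -0.55, north 2 cos 344° = 1.92
Leg 3 (319°, 6 km): east 6 sin 319° = -3.94, north 6 cos 319° = 4.53
Net displacement: -1.34 east, 10.34 north. Direction back to start is (1.34, -10.34): bearing = atan2(1.34, -10.34) mod 360° = 172.61° ≈ 173°.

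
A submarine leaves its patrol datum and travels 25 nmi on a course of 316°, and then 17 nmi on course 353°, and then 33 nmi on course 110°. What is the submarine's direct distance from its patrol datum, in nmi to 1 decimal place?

26.3 nmi

Leg 1 (316°, 25 nmi): east 25 sin 316° = -17.37, north 25 cos 316° = 17.98
Leg 2 (353°, 17 nmi): east 17 sin 353° = -2.07, north 17 cos 353° = 16.87
Leg 3 (110°, 33 nmi): east 33 sin 110° = 31.01, north 33 cos 110° = -11.29
Net: 11.57 east, 23.57 north. Distance = √((11.57)² + (23.57)²) = 26.257 nmi.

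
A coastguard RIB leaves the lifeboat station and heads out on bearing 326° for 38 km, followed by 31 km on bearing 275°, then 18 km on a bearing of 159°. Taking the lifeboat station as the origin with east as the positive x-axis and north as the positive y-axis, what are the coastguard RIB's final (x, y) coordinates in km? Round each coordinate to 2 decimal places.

(-45.68, 17.40)

Leg 1 (326°, 38 km): east 38 sin 326° = -21.25, north 38 cos 326° = 31.50
Leg 2 (275°, 31 km): east 31 sin 275° = -30.88, north 31 cos 275° = 2.70
Leg 3 (159°, 18 km): east 18 sin 159° = 6.45, north 18 cos 159° = -16.80
Summing: -45.68 km east, 17.40 km north → (-45.68, 17.40).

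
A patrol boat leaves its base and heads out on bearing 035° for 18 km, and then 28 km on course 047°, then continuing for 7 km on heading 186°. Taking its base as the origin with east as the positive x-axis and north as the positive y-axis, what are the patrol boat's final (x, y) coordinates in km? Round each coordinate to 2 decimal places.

(30.07, 26.88)

Leg 1 (035°, 18 km): east 18 sin 35° = 10.32, north 18 cos 35° = 14.74
Leg 2 (047°, 28 km): east 28 sin 47° = 20.48, north 28 cos 47° = 19.10
Leg 3 (186°, 7 km): east 7 sin 186° = -0.73, north 7 cos 186° = -6.96
Summing: 30.07 km east, 26.88 km north → (30.07, 26.88).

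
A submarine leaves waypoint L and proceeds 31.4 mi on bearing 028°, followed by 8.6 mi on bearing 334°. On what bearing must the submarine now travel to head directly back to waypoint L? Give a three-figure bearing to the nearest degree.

Leg 1 (028°, 31.4 mi): east 31.4 sin 28° = 14.74, north 31.4 cos 28° = 27.72
Leg 2 (334°, 8.6 mi): east 8.6 sin 334° = -3.77, north 8.6 cos 334° = 7.73
Net displacement: 10.97 east, 35.45 north. Direction back to start is (-10.97, -35.45): bearing = atan2(-10.97, -35.45) mod 360° = 197.19° ≈ 197°.

197°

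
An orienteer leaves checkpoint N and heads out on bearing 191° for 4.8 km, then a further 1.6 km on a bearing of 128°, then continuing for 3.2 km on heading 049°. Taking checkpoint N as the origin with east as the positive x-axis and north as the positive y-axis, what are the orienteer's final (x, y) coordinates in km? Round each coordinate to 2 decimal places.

(2.76, -3.60)

Leg 1 (191°, 4.8 km): east 4.8 sin 191° = -0.92, north 4.8 cos 191° = -4.71
Leg 2 (128°, 1.6 km): east 1.6 sin 128° = 1.26, north 1.6 cos 128° = -0.99
Leg 3 (049°, 3.2 km): east 3.2 sin 49° = 2.42, north 3.2 cos 49° = 2.10
Summing: 2.76 km east, -3.60 km north → (2.76, -3.60).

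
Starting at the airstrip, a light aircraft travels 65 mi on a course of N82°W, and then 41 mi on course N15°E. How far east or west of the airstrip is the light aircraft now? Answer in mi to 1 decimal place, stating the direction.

Leg 1 (N82°W, 65 mi): east 65 sin 278° = -64.37, north 65 cos 278° = 9.05
Leg 2 (N15°E, 41 mi): east 41 sin 15° = 10.61, north 41 cos 15° = 39.60
Net east component: -53.76 mi.

53.8 mi west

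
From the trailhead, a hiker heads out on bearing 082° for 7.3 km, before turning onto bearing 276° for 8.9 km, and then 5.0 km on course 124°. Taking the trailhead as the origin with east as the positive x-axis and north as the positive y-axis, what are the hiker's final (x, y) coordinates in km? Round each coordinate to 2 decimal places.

Leg 1 (082°, 7.3 km): east 7.3 sin 82° = 7.23, north 7.3 cos 82° = 1.02
Leg 2 (276°, 8.9 km): east 8.9 sin 276° = -8.85, north 8.9 cos 276° = 0.93
Leg 3 (124°, 5.0 km): east 5.0 sin 124° = 4.15, north 5.0 cos 124° = -2.80
Summing: 2.52 km east, -0.85 km north → (2.52, -0.85).

(2.52, -0.85)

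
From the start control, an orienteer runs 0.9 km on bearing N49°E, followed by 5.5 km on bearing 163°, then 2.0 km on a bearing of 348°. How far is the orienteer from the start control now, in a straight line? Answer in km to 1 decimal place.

Leg 1 (N49°E, 0.9 km): east 0.9 sin 49° = 0.68, north 0.9 cos 49° = 0.59
Leg 2 (163°, 5.5 km): east 5.5 sin 163° = 1.61, north 5.5 cos 163° = -5.26
Leg 3 (348°, 2.0 km): east 2.0 sin 348° = -0.42, north 2.0 cos 348° = 1.96
Net: 1.87 east, -2.71 north. Distance = √((1.87)² + (-2.71)²) = 3.296 km.

3.3 km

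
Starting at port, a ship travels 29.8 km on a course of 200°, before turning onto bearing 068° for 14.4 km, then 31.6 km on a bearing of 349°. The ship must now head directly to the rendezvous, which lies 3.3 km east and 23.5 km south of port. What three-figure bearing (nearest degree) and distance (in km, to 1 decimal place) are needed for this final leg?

169°, 32.5 km

Leg 1 (200°, 29.8 km): east 29.8 sin 200° = -10.19, north 29.8 cos 200° = -28.00
Leg 2 (068°, 14.4 km): east 14.4 sin 68° = 13.35, north 14.4 cos 68° = 5.39
Leg 3 (349°, 31.6 km): east 31.6 sin 349° = -6.03, north 31.6 cos 349° = 31.02
Current position: (-2.87, 8.41). Target: (3.3, -23.5). Remaining: Δeast = 6.17, Δnorth = -31.91.
Bearing = atan2(6.17, -31.91) mod 360° = 169.06°; distance = √((6.17)² + (-31.91)²) = 32.502 km.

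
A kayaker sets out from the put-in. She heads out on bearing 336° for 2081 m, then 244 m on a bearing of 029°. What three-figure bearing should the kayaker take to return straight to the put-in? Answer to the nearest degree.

Leg 1 (336°, 2081 m): east 2081 sin 336° = -846.42, north 2081 cos 336° = 1901.09
Leg 2 (029°, 244 m): east 244 sin 29° = 118.29, north 244 cos 29° = 213.41
Net displacement: -728.13 east, 2114.50 north. Direction back to start is (728.13, -2114.50): bearing = atan2(728.13, -2114.50) mod 360° = 161.00° ≈ 161°.

161°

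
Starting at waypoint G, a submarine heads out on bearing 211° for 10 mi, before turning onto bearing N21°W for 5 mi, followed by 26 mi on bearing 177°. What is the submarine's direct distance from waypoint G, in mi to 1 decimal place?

30.4 mi

Leg 1 (211°, 10 mi): east 10 sin 211° = -5.15, north 10 cos 211° = -8.57
Leg 2 (N21°W, 5 mi): east 5 sin 339° = -1.79, north 5 cos 339° = 4.67
Leg 3 (177°, 26 mi): east 26 sin 177° = 1.36, north 26 cos 177° = -25.96
Net: -5.58 east, -29.87 north. Distance = √((-5.58)² + (-29.87)²) = 30.385 mi.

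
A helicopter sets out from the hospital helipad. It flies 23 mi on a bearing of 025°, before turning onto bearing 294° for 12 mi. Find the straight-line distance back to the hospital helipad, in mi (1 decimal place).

25.8 mi

Leg 1 (025°, 23 mi): east 23 sin 25° = 9.72, north 23 cos 25° = 20.85
Leg 2 (294°, 12 mi): east 12 sin 294° = -10.96, north 12 cos 294° = 4.88
Net: -1.24 east, 25.73 north. Distance = √((-1.24)² + (25.73)²) = 25.756 mi.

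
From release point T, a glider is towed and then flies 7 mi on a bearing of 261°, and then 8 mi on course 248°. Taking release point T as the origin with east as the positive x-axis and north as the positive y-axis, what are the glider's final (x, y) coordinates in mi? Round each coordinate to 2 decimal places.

Leg 1 (261°, 7 mi): east 7 sin 261° = -6.91, north 7 cos 261° = -1.10
Leg 2 (248°, 8 mi): east 8 sin 248° = -7.42, north 8 cos 248° = -3.00
Summing: -14.33 mi east, -4.09 mi north → (-14.33, -4.09).

(-14.33, -4.09)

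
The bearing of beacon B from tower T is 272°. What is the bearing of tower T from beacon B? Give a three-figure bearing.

092°

Back-bearing = 272° − 180° = 092°.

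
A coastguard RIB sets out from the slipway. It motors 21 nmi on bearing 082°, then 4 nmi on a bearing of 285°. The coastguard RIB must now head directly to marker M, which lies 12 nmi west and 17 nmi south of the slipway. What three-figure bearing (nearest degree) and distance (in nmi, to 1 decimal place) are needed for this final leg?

Leg 1 (082°, 21 nmi): east 21 sin 82° = 20.80, north 21 cos 82° = 2.92
Leg 2 (285°, 4 nmi): east 4 sin 285° = -3.86, north 4 cos 285° = 1.04
Current position: (16.93, 3.96). Target: (-12, -17). Remaining: Δeast = -28.93, Δnorth = -20.96.
Bearing = atan2(-28.93, -20.96) mod 360° = 234.08°; distance = √((-28.93)² + (-20.96)²) = 35.725 nmi.

234°, 35.7 nmi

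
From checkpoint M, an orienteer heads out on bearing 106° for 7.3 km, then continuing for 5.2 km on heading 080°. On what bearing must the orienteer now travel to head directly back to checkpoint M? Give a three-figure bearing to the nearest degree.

Leg 1 (106°, 7.3 km): east 7.3 sin 106° = 7.02, north 7.3 cos 106° = -2.01
Leg 2 (080°, 5.2 km): east 5.2 sin 80° = 5.12, north 5.2 cos 80° = 0.90
Net displacement: 12.14 east, -1.11 north. Direction back to start is (-12.14, 1.11): bearing = atan2(-12.14, 1.11) mod 360° = 275.22° ≈ 275°.

275°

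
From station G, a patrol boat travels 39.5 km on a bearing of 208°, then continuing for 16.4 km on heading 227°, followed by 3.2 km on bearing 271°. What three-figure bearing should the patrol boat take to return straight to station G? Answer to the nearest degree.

Leg 1 (208°, 39.5 km): east 39.5 sin 208° = -18.54, north 39.5 cos 208° = -34.88
Leg 2 (227°, 16.4 km): east 16.4 sin 227° = -11.99, north 16.4 cos 227° = -11.18
Leg 3 (271°, 3.2 km): east 3.2 sin 271° = -3.20, north 3.2 cos 271° = 0.06
Net displacement: -33.74 east, -46.01 north. Direction back to start is (33.74, 46.01): bearing = atan2(33.74, 46.01) mod 360° = 36.25° ≈ 036°.

036°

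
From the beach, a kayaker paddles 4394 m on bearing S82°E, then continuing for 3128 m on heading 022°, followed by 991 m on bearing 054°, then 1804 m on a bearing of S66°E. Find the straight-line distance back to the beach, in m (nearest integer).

8254 m

Leg 1 (S82°E, 4394 m): east 4394 sin 98° = 4351.24, north 4394 cos 98° = -611.53
Leg 2 (022°, 3128 m): east 3128 sin 22° = 1171.77, north 3128 cos 22° = 2900.23
Leg 3 (054°, 991 m): east 991 sin 54° = 801.74, north 991 cos 54° = 582.50
Leg 4 (S66°E, 1804 m): east 1804 sin 114° = 1648.04, north 1804 cos 114° = -733.75
Net: 7972.78 east, 2137.45 north. Distance = √((7972.78)² + (2137.45)²) = 8254.325 m.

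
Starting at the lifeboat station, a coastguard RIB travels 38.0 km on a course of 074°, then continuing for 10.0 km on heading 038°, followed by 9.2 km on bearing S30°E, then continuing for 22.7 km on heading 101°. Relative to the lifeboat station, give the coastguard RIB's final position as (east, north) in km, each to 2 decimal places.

Leg 1 (074°, 38.0 km): east 38.0 sin 74° = 36.53, north 38.0 cos 74° = 10.47
Leg 2 (038°, 10.0 km): east 10.0 sin 38° = 6.16, north 10.0 cos 38° = 7.88
Leg 3 (S30°E, 9.2 km): east 9.2 sin 150° = 4.60, north 9.2 cos 150° = -7.97
Leg 4 (101°, 22.7 km): east 22.7 sin 101° = 22.28, north 22.7 cos 101° = -4.33
Summing: 69.57 km east, 6.06 km north → (69.57, 6.06).

(69.57, 6.06)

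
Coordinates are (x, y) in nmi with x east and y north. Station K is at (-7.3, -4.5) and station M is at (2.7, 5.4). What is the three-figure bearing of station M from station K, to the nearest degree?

045°

Δeast = 2.7 − -7.3 = 10.00; Δnorth = 5.4 − -4.5 = 9.90.
Bearing = atan2(Δeast, Δnorth) mod 360° = 45.29° ≈ 045°.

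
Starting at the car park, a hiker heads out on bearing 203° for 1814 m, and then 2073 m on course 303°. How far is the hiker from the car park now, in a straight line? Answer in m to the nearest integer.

Leg 1 (203°, 1814 m): east 1814 sin 203° = -708.79, north 1814 cos 203° = -1669.80
Leg 2 (303°, 2073 m): east 2073 sin 303° = -1738.56, north 2073 cos 303° = 1129.04
Net: -2447.35 east, -540.76 north. Distance = √((-2447.35)² + (-540.76)²) = 2506.381 m.

2506 m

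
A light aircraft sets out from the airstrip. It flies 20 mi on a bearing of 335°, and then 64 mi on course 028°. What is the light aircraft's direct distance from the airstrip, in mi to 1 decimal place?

Leg 1 (335°, 20 mi): east 20 sin 335° = -8.45, north 20 cos 335° = 18.13
Leg 2 (028°, 64 mi): east 64 sin 28° = 30.05, north 64 cos 28° = 56.51
Net: 21.59 east, 74.63 north. Distance = √((21.59)² + (74.63)²) = 77.696 mi.

77.7 mi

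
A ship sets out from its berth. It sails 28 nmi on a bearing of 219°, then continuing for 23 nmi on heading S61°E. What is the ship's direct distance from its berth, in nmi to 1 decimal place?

Leg 1 (219°, 28 nmi): east 28 sin 219° = -17.62, north 28 cos 219° = -21.76
Leg 2 (S61°E, 23 nmi): east 23 sin 119° = 20.12, north 23 cos 119° = -11.15
Net: 2.50 east, -32.91 north. Distance = √((2.50)² + (-32.91)²) = 33.005 nmi.

33.0 nmi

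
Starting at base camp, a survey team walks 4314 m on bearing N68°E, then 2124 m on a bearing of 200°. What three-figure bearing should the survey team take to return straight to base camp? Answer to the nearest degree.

Leg 1 (N68°E, 4314 m): east 4314 sin 68° = 3999.87, north 4314 cos 68° = 1616.05
Leg 2 (200°, 2124 m): east 2124 sin 200° = -726.45, north 2124 cos 200° = -1995.91
Net displacement: 3273.42 east, -379.85 north. Direction back to start is (-3273.42, 379.85): bearing = atan2(-3273.42, 379.85) mod 360° = 276.62° ≈ 277°.

277°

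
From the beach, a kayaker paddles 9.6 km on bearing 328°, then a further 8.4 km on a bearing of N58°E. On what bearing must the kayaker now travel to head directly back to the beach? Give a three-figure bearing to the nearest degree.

189°

Leg 1 (328°, 9.6 km): east 9.6 sin 328° = -5.09, north 9.6 cos 328° = 8.14
Leg 2 (N58°E, 8.4 km): east 8.4 sin 58° = 7.12, north 8.4 cos 58° = 4.45
Net displacement: 2.04 east, 12.59 north. Direction back to start is (-2.04, -12.59): bearing = atan2(-2.04, -12.59) mod 360° = 189.19° ≈ 189°.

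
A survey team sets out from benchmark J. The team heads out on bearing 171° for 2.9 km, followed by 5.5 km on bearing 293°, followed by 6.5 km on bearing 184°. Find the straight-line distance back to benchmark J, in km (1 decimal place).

Leg 1 (171°, 2.9 km): east 2.9 sin 171° = 0.45, north 2.9 cos 171° = -2.86
Leg 2 (293°, 5.5 km): east 5.5 sin 293° = -5.06, north 5.5 cos 293° = 2.15
Leg 3 (184°, 6.5 km): east 6.5 sin 184° = -0.45, north 6.5 cos 184° = -6.48
Net: -5.06 east, -7.20 north. Distance = √((-5.06)² + (-7.20)²) = 8.801 km.

8.8 km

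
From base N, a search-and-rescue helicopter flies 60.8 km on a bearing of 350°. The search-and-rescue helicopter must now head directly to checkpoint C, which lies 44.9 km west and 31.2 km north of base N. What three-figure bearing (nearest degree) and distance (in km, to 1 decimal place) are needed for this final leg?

Leg 1 (350°, 60.8 km): east 60.8 sin 350° = -10.56, north 60.8 cos 350° = 59.88
Current position: (-10.56, 59.88). Target: (-44.9, 31.2). Remaining: Δeast = -34.34, Δnorth = -28.68.
Bearing = atan2(-34.34, -28.68) mod 360° = 230.14°; distance = √((-34.34)² + (-28.68)²) = 44.741 km.

230°, 44.7 km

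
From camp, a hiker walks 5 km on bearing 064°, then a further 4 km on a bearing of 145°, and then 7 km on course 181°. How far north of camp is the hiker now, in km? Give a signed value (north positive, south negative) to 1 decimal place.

Leg 1 (064°, 5 km): east 5 sin 64° = 4.49, north 5 cos 64° = 2.19
Leg 2 (145°, 4 km): east 4 sin 145° = 2.29, north 4 cos 145° = -3.28
Leg 3 (181°, 7 km): east 7 sin 181° = -0.12, north 7 cos 181° = -7.00
Net north component: -8.08 km.

-8.1 km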